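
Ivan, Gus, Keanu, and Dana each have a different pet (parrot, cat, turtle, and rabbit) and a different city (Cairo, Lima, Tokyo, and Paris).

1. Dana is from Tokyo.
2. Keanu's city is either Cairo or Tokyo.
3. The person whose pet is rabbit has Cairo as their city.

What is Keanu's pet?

With clues 1–3, cat, parrot, and turtle are impossible for Keanu's pet.
That leaves rabbit.

rabbit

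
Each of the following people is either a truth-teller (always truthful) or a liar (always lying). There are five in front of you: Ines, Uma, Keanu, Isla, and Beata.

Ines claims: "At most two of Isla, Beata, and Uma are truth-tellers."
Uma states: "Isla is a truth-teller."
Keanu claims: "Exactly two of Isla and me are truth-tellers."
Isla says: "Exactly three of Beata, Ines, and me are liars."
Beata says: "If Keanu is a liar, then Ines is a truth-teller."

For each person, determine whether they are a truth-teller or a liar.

Consider Ines. Suppose Ines is a liar.
Then no assignment of the remaining roles makes every statement match its speaker's type — contradiction.
So Ines is a truth-teller.
With that fixed, Isla's statement is false, so Isla is a liar.
With that fixed, Beata's statement is true, so Beata is a truth-teller.
With that fixed, Uma's statement is false, so Uma is a liar.
With that fixed, Keanu's statement is false, so Keanu is a liar.

Ines: truth-teller, Uma: liar, Keanu: liar, Isla: liar, Beata: truth-teller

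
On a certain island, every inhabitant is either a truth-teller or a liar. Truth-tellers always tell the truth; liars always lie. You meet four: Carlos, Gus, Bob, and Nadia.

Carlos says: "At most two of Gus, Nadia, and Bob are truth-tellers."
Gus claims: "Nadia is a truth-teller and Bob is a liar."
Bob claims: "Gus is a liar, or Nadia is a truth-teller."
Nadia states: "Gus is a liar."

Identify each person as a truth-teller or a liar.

Consider Carlos. Suppose Carlos is a liar.
Then no assignment of the remaining roles makes every statement match its speaker's type — contradiction.
So Carlos is a truth-teller.
Consider Gus. Suppose Gus is a truth-teller.
Then no assignment of the remaining roles makes every statement match its speaker's type — contradiction.
So Gus is a liar.
With that fixed, Bob's statement is true, so Bob is a truth-teller.
With that fixed, Nadia's statement is true, so Nadia is a truth-teller.

Carlos: truth-teller, Gus: liar, Bob: truth-teller, Nadia: truth-teller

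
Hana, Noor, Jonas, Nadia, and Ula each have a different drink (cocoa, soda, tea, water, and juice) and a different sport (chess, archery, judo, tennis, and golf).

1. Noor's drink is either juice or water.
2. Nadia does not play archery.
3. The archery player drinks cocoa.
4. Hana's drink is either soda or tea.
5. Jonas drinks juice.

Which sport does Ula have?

With clues 1–5, chess, golf, judo, and tennis are impossible for Ula's sport.
That leaves archery.

archery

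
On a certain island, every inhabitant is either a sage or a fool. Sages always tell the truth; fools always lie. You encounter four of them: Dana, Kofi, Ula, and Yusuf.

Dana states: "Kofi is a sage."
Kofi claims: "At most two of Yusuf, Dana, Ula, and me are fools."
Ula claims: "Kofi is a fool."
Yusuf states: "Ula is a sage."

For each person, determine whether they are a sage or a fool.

Dana: sage, Kofi: sage, Ula: fool, Yusuf: fool

Consider Dana. Suppose Dana is a fool.
Then no assignment of the remaining roles makes every statement match its speaker's type — contradiction.
So Dana is a sage.
Consider Kofi. Suppose Kofi is a fool.
Then Dana's statement comes out false, contradicting Dana being a sage.
So Kofi is a sage.
With that fixed, Ula's statement is false, so Ula is a fool.
With that fixed, Yusuf's statement is false, so Yusuf is a fool.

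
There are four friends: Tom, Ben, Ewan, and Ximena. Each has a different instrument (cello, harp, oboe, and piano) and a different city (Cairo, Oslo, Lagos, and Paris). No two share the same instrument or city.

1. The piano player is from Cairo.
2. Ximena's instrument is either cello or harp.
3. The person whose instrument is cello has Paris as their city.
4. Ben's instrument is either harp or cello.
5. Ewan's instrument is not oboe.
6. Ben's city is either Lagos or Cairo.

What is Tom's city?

With clues 1–4, Paris is impossible for Tom's city.
With clues 1–5, Cairo is impossible for Tom's city.
With clues 1–6, Lagos is impossible for Tom's city.
That leaves Oslo.

Oslo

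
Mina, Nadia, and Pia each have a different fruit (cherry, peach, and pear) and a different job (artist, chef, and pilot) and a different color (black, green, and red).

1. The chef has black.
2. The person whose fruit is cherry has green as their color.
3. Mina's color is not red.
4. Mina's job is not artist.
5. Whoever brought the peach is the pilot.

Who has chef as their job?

Mina

With clues 1–5, Nadia and Pia are impossible for the one with job chef.
That leaves Mina.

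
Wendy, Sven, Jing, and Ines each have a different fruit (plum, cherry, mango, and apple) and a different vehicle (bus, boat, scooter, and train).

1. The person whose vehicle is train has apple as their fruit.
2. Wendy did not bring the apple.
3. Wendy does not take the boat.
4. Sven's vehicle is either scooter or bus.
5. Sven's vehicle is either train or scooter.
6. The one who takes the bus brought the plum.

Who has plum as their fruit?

Wendy

With clues 1–6, Ines, Jing, and Sven are impossible for the one with fruit plum.
That leaves Wendy.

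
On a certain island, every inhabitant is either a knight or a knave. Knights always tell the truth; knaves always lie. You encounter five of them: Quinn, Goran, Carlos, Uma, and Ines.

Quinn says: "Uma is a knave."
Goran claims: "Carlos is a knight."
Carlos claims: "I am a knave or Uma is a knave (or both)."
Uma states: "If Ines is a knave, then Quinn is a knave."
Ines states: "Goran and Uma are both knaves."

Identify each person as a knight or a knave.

Quinn: knight, Goran: knight, Carlos: knight, Uma: knave, Ines: knave

Consider Quinn. Suppose Quinn is a knave.
Then no assignment of the remaining roles makes every statement match its speaker's type — contradiction.
So Quinn is a knight.
Consider Goran. Suppose Goran is a knave.
Then no assignment of the remaining roles makes every statement match its speaker's type — contradiction.
So Goran is a knight.
With that fixed, Ines's statement is false, so Ines is a knave.
With that fixed, Uma's statement is false, so Uma is a knave.
With that fixed, Carlos's statement is true, so Carlos is a knight.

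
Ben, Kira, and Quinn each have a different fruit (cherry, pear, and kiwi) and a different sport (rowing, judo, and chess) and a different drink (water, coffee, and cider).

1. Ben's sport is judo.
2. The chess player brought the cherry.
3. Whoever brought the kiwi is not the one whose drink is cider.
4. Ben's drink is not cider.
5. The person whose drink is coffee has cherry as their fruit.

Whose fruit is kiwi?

Ben

With clues 1–5, Kira and Quinn are impossible for the one with fruit kiwi.
That leaves Ben.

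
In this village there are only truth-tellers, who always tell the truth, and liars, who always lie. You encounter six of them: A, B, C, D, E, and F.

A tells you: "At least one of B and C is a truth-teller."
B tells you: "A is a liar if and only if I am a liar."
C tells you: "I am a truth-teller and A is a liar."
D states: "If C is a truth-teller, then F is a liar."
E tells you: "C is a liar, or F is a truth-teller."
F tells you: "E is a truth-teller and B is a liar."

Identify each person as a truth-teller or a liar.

Consider A. Suppose A is a liar.
Then whichever role B has, B's statement has the wrong truth value — contradiction.
So A is a truth-teller.
With that fixed, C's statement is false, so C is a liar.
With that fixed, D's statement is true, so D is a truth-teller.
With that fixed, E's statement is true, so E is a truth-teller.
Consider B. Suppose B is a liar.
Then A's statement comes out false, contradicting A being a truth-teller.
So B is a truth-teller.
With that fixed, F's statement is false, so F is a liar.

A: truth-teller, B: truth-teller, C: liar, D: truth-teller, E: truth-teller, F: liar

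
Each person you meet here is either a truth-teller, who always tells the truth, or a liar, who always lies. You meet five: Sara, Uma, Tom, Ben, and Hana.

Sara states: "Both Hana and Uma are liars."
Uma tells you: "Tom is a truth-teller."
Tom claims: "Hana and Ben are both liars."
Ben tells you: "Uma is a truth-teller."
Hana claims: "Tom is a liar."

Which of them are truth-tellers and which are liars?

Sara: liar, Uma: liar, Tom: liar, Ben: liar, Hana: truth-teller

Consider Sara. Suppose Sara is a truth-teller.
Then no assignment of the remaining roles makes every statement match its speaker's type — contradiction.
So Sara is a liar.
Consider Uma. Suppose Uma is a truth-teller.
Then no assignment of the remaining roles makes every statement match its speaker's type — contradiction.
So Uma is a liar.
With that fixed, Ben's statement is false, so Ben is a liar.
Consider Tom. Suppose Tom is a truth-teller.
Then Uma's statement comes out true, contradicting Uma being a liar.
So Tom is a liar.
With that fixed, Hana's statement is true, so Hana is a truth-teller.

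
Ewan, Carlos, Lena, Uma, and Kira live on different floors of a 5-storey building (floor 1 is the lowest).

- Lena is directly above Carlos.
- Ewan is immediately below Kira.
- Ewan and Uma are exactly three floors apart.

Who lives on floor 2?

With clues 1–2, Uma is ruled out for floor 2.
With clues 1–3, Ewan, Kira, and Lena are ruled out for floor 2.
So floor 2 is Carlos.

Carlos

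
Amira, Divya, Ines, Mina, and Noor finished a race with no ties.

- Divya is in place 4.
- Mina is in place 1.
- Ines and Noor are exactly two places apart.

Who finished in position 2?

Amira

With clue 1, Divya is ruled out for place 2.
With clues 1–2, Mina is ruled out for place 2.
With clues 1–3, Ines and Noor are ruled out for place 2.
So place 2 is Amira.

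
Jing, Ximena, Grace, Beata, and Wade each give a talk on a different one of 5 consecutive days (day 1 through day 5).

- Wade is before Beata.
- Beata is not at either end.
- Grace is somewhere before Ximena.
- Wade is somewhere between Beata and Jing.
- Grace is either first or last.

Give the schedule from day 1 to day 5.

From clue 1: Beata is in {2,3,4,5}.
From clues 1–2: Beata is in {2,3,4}.
From clues 1–4: Ximena → day 5.
From clues 1–5: Grace → day 1, Jing → day 2, Wade → day 3, Beata → day 4.

Grace, Jing, Wade, Beata, Ximena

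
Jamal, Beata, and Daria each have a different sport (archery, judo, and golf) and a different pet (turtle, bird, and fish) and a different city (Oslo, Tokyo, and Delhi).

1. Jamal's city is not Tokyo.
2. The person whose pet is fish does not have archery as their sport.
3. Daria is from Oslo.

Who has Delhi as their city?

Jamal

With clues 1–3, Beata and Daria are impossible for the one with city Delhi.
That leaves Jamal.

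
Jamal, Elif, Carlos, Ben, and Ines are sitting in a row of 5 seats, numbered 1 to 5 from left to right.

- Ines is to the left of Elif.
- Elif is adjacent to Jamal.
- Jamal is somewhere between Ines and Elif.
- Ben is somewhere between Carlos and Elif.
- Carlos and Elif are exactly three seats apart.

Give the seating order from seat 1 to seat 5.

Ines, Carlos, Ben, Jamal, Elif

From clue 1: Elif is in {2,3,4,5}.
From clues 1–2: Ines is in {1,2,3}.
From clues 1–3: Jamal is in {2,3,4}.
From clues 1–4: Jamal is in {2,4}.
From clues 1–5: Ines → seat 1, Carlos → seat 2, Ben → seat 3, Jamal → seat 4, Elif → seat 5.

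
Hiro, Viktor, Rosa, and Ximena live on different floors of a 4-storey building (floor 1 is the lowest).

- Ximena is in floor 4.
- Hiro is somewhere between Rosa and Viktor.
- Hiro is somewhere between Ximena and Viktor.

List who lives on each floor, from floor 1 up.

From clue 1: Ximena → floor 4.
From clues 1–2: Hiro → floor 2.
From clues 1–3: Viktor → floor 1, Rosa → floor 3.

Viktor, Hiro, Rosa, Ximena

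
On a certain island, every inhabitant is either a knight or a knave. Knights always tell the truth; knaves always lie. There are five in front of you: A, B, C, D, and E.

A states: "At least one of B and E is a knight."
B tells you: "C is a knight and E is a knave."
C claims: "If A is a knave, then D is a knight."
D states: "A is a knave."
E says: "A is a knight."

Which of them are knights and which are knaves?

Consider A. Suppose A is a knave.
Then no assignment of the remaining roles makes every statement match its speaker's type — contradiction.
So A is a knight.
With that fixed, C's statement is true, so C is a knight.
With that fixed, D's statement is false, so D is a knave.
With that fixed, E's statement is true, so E is a knight.
With that fixed, B's statement is false, so B is a knave.

A: knight, B: knave, C: knight, D: knave, E: knight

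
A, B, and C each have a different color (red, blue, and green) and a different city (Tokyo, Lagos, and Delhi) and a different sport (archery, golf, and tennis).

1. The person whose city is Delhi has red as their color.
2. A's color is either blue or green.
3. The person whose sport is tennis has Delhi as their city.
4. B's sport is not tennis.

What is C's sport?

With clues 1–4, archery and golf are impossible for C's sport.
That leaves tennis.

tennis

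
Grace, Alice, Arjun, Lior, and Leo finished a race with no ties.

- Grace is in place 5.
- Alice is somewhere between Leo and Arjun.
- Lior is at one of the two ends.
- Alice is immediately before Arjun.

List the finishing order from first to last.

Lior, Leo, Alice, Arjun, Grace

From clue 1: Grace → place 5.
From clues 1–2: Alice is in {2,3}.
From clues 1–3: Lior → place 1, Alice → place 3.
From clues 1–4: Leo → place 2, Arjun → place 4.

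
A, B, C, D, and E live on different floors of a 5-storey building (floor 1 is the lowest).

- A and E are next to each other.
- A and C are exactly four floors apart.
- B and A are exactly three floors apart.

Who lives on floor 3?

With clues 1–2, A, C, and E are ruled out for floor 3.
With clues 1–3, B is ruled out for floor 3.
So floor 3 is D.

D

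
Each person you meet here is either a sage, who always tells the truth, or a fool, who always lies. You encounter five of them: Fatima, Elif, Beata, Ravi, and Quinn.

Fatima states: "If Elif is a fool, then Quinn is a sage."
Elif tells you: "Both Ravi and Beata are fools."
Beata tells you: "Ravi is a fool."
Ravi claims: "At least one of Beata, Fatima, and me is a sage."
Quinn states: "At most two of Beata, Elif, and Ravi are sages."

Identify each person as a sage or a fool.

Fatima: sage, Elif: fool, Beata: fool, Ravi: sage, Quinn: sage

Consider Fatima. Suppose Fatima is a fool.
Then no assignment of the remaining roles makes every statement match its speaker's type — contradiction.
So Fatima is a sage.
With that fixed, Ravi's statement is true, so Ravi is a sage.
With that fixed, Elif's statement is false, so Elif is a fool.
With that fixed, Beata's statement is false, so Beata is a fool.
With that fixed, Quinn's statement is true, so Quinn is a sage.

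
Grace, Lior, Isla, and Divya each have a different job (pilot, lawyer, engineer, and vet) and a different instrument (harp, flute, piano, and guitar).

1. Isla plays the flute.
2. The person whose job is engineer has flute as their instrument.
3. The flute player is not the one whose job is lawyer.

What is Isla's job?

engineer

With clues 1–2, lawyer, pilot, and vet are impossible for Isla's job.
That leaves engineer.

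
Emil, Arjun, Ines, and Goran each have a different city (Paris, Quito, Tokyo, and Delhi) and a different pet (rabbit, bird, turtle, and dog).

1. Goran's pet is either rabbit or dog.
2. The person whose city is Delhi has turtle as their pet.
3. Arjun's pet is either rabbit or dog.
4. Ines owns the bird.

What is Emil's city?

Delhi

With clues 1–4, Paris, Quito, and Tokyo are impossible for Emil's city.
That leaves Delhi.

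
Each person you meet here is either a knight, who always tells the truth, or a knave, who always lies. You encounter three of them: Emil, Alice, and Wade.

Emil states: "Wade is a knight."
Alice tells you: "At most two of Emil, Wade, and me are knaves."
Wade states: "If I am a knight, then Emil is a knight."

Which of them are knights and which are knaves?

Emil: knight, Alice: knight, Wade: knight

Consider Emil. Suppose Emil is a knave.
Then whichever role Wade has, Wade's statement has the wrong truth value — contradiction.
So Emil is a knight.
With that fixed, Alice's statement is true, so Alice is a knight.
With that fixed, Wade's statement is true, so Wade is a knight.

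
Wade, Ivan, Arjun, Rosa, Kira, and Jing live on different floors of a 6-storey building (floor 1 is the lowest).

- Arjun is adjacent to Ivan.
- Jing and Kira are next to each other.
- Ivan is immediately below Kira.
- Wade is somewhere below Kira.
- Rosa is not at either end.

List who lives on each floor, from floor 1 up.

From clues 1–3: Ivan is in {2,3,4}.
From clues 1–4: Wade is in {1,2}.
From clues 1–5: Wade → floor 1, Rosa → floor 2, Arjun → floor 3, Ivan → floor 4, Kira → floor 5, Jing → floor 6.

Wade, Rosa, Arjun, Ivan, Kira, Jing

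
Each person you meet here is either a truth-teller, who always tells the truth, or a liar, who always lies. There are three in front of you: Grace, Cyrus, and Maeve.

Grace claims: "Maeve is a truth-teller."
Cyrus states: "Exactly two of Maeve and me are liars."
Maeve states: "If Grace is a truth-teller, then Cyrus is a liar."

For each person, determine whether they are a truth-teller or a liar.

Consider Grace. Suppose Grace is a liar.
Then no assignment of the remaining roles makes every statement match its speaker's type — contradiction.
So Grace is a truth-teller.
Consider Cyrus. Suppose Cyrus is a truth-teller.
Then Cyrus's own statement would have to be true, but it can't be — contradiction.
So Cyrus is a liar.
With that fixed, Maeve's statement is true, so Maeve is a truth-teller.

Grace: truth-teller, Cyrus: liar, Maeve: truth-teller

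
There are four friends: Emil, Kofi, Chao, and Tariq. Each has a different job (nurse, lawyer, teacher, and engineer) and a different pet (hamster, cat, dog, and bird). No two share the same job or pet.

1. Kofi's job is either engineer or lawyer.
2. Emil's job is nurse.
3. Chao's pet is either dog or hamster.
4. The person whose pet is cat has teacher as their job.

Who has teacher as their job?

Tariq

Clue 1 rules out Kofi for the one with job teacher.
With clues 1–2, Emil is impossible for the one with job teacher.
With clues 1–4, Chao is impossible for the one with job teacher.
That leaves Tariq.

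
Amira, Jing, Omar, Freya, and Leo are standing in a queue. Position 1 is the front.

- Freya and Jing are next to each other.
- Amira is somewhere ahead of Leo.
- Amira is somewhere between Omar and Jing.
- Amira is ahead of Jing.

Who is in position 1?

With clues 1–2, Leo is ruled out for position 1.
With clues 1–3, Amira is ruled out for position 1.
With clues 1–4, Freya and Jing are ruled out for position 1.
So position 1 is Omar.

Omar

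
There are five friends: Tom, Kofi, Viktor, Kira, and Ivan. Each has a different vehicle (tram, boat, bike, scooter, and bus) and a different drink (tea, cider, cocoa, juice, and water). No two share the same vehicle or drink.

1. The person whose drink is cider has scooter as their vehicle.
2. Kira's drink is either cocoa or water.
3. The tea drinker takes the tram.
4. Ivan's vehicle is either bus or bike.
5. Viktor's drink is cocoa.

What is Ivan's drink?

With clues 1–4, cider and tea are impossible for Ivan's drink.
With clues 1–5, cocoa and water are impossible for Ivan's drink.
That leaves juice.

juice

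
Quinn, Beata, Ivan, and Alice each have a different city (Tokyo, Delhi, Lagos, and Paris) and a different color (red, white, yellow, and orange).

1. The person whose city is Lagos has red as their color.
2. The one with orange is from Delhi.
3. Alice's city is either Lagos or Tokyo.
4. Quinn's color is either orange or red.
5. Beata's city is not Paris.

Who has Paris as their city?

Ivan

With clues 1–3, Alice is impossible for the one with city Paris.
With clues 1–4, Quinn is impossible for the one with city Paris.
With clues 1–5, Beata is impossible for the one with city Paris.
That leaves Ivan.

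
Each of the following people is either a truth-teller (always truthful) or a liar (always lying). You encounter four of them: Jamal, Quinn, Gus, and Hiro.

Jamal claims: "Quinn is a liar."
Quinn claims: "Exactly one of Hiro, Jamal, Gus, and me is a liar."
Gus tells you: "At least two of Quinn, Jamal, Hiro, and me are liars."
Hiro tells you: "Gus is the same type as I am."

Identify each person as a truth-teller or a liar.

Jamal: truth-teller, Quinn: liar, Gus: truth-teller, Hiro: liar

Consider Jamal. Suppose Jamal is a liar.
Then no assignment of the remaining roles makes every statement match its speaker's type — contradiction.
So Jamal is a truth-teller.
Consider Quinn. Suppose Quinn is a truth-teller.
Then Jamal's statement comes out false, contradicting Jamal being a truth-teller.
So Quinn is a liar.
Consider Gus. Suppose Gus is a liar.
Then Gus's own statement would have to be false, but it can't be — contradiction.
So Gus is a truth-teller.
Consider Hiro. Suppose Hiro is a truth-teller.
Then Quinn's statement comes out true, contradicting Quinn being a liar.
So Hiro is a liar.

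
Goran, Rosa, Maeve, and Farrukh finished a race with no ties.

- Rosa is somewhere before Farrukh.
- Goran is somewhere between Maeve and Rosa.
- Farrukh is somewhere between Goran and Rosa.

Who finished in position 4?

With clue 1, Rosa is ruled out for place 4.
With clues 1–2, Goran is ruled out for place 4.
With clues 1–3, Farrukh is ruled out for place 4.
So place 4 is Maeve.

Maeve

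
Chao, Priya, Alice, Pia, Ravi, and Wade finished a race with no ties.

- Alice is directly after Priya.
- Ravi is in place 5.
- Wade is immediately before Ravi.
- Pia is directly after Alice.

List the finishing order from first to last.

From clue 1: Priya is in {1,2,3,4,5}.
From clues 1–2: Ravi → place 5.
From clues 1–3: Wade → place 4.
From clues 1–4: Priya → place 1, Alice → place 2, Pia → place 3, Chao → place 6.

Priya, Alice, Pia, Wade, Ravi, Chao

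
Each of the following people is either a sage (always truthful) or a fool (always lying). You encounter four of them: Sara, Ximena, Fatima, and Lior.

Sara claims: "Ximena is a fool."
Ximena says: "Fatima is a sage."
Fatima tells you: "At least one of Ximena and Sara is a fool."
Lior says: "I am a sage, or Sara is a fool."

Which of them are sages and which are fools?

Consider Sara. Suppose Sara is a sage.
Then no assignment of the remaining roles makes every statement match its speaker's type — contradiction.
So Sara is a fool.
With that fixed, Fatima's statement is true, so Fatima is a sage.
With that fixed, Lior's statement is true, so Lior is a sage.
With that fixed, Ximena's statement is true, so Ximena is a sage.

Sara: fool, Ximena: sage, Fatima: sage, Lior: sage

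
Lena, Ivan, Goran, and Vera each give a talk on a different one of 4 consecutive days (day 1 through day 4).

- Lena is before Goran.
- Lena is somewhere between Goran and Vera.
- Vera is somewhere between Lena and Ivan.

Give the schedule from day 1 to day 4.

From clue 1: Lena is in {1,2,3}.
From clues 1–2: Lena is in {2,3}.
From clues 1–3: Ivan → day 1, Vera → day 2, Lena → day 3, Goran → day 4.

Ivan, Vera, Lena, Goran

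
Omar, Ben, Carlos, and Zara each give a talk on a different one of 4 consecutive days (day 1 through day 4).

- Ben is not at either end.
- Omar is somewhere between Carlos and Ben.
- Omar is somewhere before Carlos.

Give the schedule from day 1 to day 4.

From clue 1: Ben is in {2,3}.
From clues 1–2: Omar is in {2,3}.
From clues 1–3: Zara → day 1, Ben → day 2, Omar → day 3, Carlos → day 4.

Zara, Ben, Omar, Carlos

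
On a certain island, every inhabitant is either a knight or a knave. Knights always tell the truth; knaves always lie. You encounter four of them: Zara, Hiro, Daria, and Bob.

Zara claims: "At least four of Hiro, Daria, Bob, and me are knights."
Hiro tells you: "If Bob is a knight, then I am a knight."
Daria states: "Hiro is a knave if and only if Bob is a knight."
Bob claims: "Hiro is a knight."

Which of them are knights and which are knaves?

Consider Zara. Suppose Zara is a knight.
Then no assignment of the remaining roles makes every statement match its speaker's type — contradiction.
So Zara is a knave.
Consider Hiro. Suppose Hiro is a knave.
Then no assignment of the remaining roles makes every statement match its speaker's type — contradiction.
So Hiro is a knight.
With that fixed, Bob's statement is true, so Bob is a knight.
With that fixed, Daria's statement is false, so Daria is a knave.

Zara: knave, Hiro: knight, Daria: knave, Bob: knight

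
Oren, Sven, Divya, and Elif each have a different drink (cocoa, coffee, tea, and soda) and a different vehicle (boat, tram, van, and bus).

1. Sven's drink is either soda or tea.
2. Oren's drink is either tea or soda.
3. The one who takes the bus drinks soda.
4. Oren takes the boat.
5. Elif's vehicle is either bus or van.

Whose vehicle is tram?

Divya

With clues 1–4, Oren and Sven are impossible for the one with vehicle tram.
With clues 1–5, Elif is impossible for the one with vehicle tram.
That leaves Divya.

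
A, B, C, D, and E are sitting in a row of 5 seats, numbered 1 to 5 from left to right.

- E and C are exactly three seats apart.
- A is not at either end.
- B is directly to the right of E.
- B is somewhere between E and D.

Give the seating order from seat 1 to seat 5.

E, B, A, C, D

From clue 1: C is in {1,2,4,5}.
From clues 1–2: A is in {2,3,4}.
From clues 1–4: E → seat 1, B → seat 2, A → seat 3, C → seat 4, D → seat 5.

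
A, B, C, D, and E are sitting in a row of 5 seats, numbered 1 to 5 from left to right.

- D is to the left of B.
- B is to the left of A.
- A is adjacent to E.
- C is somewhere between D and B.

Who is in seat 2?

C

With clues 1–2, A is ruled out for seat 2.
With clues 1–3, E is ruled out for seat 2.
With clues 1–4, B and D are ruled out for seat 2.
So seat 2 is C.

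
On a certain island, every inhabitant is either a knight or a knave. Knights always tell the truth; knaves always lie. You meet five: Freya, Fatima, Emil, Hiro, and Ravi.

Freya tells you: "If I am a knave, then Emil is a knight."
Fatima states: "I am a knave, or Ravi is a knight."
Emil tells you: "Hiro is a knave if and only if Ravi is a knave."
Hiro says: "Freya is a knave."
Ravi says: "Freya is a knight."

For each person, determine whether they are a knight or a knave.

Freya: knight, Fatima: knight, Emil: knave, Hiro: knave, Ravi: knight

Consider Freya. Suppose Freya is a knave.
Then no assignment of the remaining roles makes every statement match its speaker's type — contradiction.
So Freya is a knight.
With that fixed, Hiro's statement is false, so Hiro is a knave.
With that fixed, Ravi's statement is true, so Ravi is a knight.
With that fixed, Fatima's statement is true, so Fatima is a knight.
With that fixed, Emil's statement is false, so Emil is a knave.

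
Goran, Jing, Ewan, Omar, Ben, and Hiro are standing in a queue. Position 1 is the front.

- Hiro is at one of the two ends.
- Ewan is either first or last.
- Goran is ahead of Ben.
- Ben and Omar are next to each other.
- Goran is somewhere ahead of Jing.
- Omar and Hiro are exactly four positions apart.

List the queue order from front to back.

From clue 1: Hiro is in {1,6}.
From clues 1–2: Ewan is in {1,6}.
From clues 1–4: Goran is in {2,3}.
From clues 1–5: Goran → position 2.
From clues 1–6: Hiro → position 1, Jing → position 3, Ben → position 4, Omar → position 5, Ewan → position 6.

Hiro, Goran, Jing, Ben, Omar, Ewan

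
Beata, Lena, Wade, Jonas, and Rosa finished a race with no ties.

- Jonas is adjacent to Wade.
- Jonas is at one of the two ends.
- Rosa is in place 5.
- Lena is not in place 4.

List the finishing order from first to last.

Jonas, Wade, Lena, Beata, Rosa

From clues 1–2: Wade is in {2,4}.
From clues 1–3: Jonas → place 1, Wade → place 2, Rosa → place 5.
From clues 1–4: Lena → place 3, Beata → place 4.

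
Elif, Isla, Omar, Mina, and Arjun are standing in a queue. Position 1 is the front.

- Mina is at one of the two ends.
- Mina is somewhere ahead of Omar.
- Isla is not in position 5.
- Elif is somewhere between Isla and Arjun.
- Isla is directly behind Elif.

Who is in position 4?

Isla

With clue 1, Mina is ruled out for position 4.
With clues 1–5, Arjun, Elif, and Omar are ruled out for position 4.
So position 4 is Isla.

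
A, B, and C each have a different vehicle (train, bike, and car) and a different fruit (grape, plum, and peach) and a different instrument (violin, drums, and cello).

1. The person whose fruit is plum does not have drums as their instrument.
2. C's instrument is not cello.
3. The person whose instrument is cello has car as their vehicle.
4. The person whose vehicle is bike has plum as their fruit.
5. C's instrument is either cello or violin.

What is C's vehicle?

bike

With clues 1–3, car is impossible for C's vehicle.
With clues 1–5, train is impossible for C's vehicle.
That leaves bike.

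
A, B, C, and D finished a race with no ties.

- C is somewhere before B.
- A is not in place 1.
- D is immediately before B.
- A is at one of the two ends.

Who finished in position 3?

With clues 1–3, A and C are ruled out for place 3.
With clues 1–4, D is ruled out for place 3.
So place 3 is B.

B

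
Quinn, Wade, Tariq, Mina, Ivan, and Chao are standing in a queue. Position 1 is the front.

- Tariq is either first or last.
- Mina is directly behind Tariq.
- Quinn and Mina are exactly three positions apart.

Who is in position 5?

Quinn

With clue 1, Tariq is ruled out for position 5.
With clues 1–2, Mina is ruled out for position 5.
With clues 1–3, Chao, Ivan, and Wade are ruled out for position 5.
So position 5 is Quinn.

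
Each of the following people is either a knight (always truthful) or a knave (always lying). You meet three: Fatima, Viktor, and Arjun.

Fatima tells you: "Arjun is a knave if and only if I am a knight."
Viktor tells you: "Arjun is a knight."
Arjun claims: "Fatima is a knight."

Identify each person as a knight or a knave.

Fatima: knave, Viktor: knave, Arjun: knave

Consider Fatima. Suppose Fatima is a knight.
Then no assignment of the remaining roles makes every statement match its speaker's type — contradiction.
So Fatima is a knave.
With that fixed, Arjun's statement is false, so Arjun is a knave.
With that fixed, Viktor's statement is false, so Viktor is a knave.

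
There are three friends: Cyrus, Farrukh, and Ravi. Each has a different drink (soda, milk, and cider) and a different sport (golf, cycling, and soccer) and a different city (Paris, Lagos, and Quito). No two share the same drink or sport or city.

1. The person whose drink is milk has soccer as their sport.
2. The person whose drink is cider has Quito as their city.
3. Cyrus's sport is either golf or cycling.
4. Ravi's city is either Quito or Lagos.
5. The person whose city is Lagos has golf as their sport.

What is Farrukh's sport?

soccer

With clues 1–5, cycling and golf are impossible for Farrukh's sport.
That leaves soccer.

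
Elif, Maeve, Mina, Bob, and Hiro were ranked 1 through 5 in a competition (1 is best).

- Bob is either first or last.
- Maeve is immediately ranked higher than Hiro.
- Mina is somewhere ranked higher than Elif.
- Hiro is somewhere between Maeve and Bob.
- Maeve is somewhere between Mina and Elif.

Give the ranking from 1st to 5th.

From clue 1: Bob is in {1,5}.
From clues 1–4: Bob → rank 5.
From clues 1–5: Mina → rank 1, Maeve → rank 2, Hiro → rank 3, Elif → rank 4.

Mina, Maeve, Hiro, Elif, Bob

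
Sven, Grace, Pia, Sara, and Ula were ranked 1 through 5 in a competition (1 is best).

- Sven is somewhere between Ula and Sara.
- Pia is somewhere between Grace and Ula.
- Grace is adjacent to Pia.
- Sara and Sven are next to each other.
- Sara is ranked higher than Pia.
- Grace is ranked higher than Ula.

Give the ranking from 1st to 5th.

Sara, Sven, Grace, Pia, Ula

From clue 1: Sven is in {2,3,4}.
From clues 1–3: Sven is in {2,4}.
From clues 1–5: Sven → rank 2, Pia → rank 4.
From clues 1–6: Sara → rank 1, Grace → rank 3, Ula → rank 5.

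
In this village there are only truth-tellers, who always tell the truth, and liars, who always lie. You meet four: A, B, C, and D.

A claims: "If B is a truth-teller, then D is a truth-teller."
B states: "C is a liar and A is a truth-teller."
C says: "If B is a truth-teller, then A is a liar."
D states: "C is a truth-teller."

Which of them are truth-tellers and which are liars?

Consider A. Suppose A is a liar.
Then no assignment of the remaining roles makes every statement match its speaker's type — contradiction.
So A is a truth-teller.
Consider B. Suppose B is a truth-teller.
Then no assignment of the remaining roles makes every statement match its speaker's type — contradiction.
So B is a liar.
With that fixed, C's statement is true, so C is a truth-teller.
With that fixed, D's statement is true, so D is a truth-teller.

A: truth-teller, B: liar, C: truth-teller, D: truth-teller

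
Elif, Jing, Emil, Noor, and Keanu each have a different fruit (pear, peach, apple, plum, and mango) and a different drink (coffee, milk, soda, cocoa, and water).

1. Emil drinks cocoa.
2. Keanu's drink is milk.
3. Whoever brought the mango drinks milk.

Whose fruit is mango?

With clues 1–3, Elif, Emil, Jing, and Noor are impossible for the one with fruit mango.
That leaves Keanu.

Keanu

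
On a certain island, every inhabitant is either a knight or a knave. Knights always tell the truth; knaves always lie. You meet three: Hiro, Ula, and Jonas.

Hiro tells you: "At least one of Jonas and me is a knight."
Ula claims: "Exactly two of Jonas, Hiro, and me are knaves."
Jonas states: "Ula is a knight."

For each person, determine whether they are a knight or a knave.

Hiro: knave, Ula: knave, Jonas: knave

Consider Hiro. Suppose Hiro is a knight.
Then no assignment of the remaining roles makes every statement match its speaker's type — contradiction.
So Hiro is a knave.
Consider Ula. Suppose Ula is a knight.
Then no assignment of the remaining roles makes every statement match its speaker's type — contradiction.
So Ula is a knave.
With that fixed, Jonas's statement is false, so Jonas is a knave.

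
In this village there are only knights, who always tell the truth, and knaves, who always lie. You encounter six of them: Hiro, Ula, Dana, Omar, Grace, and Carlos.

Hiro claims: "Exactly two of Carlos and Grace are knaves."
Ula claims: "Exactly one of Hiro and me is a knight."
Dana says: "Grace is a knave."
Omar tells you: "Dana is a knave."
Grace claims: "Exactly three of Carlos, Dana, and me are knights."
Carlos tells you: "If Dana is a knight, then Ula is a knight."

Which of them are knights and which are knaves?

Consider Hiro. Suppose Hiro is a knight.
Then whichever role Ula has, Ula's statement has the wrong truth value — contradiction.
So Hiro is a knave.
Consider Ula. Suppose Ula is a knave.
Then no assignment of the remaining roles makes every statement match its speaker's type — contradiction.
So Ula is a knight.
With that fixed, Carlos's statement is true, so Carlos is a knight.
Consider Dana. Suppose Dana is a knave.
Then no assignment of the remaining roles makes every statement match its speaker's type — contradiction.
So Dana is a knight.
With that fixed, Omar's statement is false, so Omar is a knave.
Consider Grace. Suppose Grace is a knight.
Then Dana's statement comes out false, contradicting Dana being a knight.
So Grace is a knave.

Hiro: knave, Ula: knight, Dana: knight, Omar: knave, Grace: knave, Carlos: knight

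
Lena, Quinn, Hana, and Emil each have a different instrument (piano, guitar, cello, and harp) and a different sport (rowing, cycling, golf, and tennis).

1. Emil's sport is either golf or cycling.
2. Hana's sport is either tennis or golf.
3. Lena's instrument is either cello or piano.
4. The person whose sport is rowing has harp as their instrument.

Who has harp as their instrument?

With clues 1–3, Lena is impossible for the one with instrument harp.
With clues 1–4, Emil and Hana are impossible for the one with instrument harp.
That leaves Quinn.

Quinn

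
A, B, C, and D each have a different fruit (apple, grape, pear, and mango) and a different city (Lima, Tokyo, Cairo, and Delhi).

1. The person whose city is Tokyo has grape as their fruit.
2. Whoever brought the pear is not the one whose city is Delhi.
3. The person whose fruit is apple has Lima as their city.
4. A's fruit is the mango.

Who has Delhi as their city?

With clues 1–4, B, C, and D are impossible for the one with city Delhi.
That leaves A.

A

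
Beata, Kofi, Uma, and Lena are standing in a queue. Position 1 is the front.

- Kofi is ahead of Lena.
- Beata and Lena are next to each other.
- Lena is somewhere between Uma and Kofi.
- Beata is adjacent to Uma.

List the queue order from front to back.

Kofi, Lena, Beata, Uma

From clue 1: Kofi is in {1,2,3}.
From clues 1–2: Kofi is in {1,2}.
From clues 1–3: Kofi → position 1, Uma → position 4.
From clues 1–4: Lena → position 2, Beata → position 3.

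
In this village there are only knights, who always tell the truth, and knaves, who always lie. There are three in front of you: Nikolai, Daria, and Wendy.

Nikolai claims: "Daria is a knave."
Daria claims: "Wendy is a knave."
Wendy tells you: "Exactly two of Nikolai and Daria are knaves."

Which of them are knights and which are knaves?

Consider Nikolai. Suppose Nikolai is a knight.
Then no assignment of the remaining roles makes every statement match its speaker's type — contradiction.
So Nikolai is a knave.
Consider Daria. Suppose Daria is a knave.
Then Nikolai's statement comes out true, contradicting Nikolai being a knave.
So Daria is a knight.
With that fixed, Wendy's statement is false, so Wendy is a knave.

Nikolai: knave, Daria: knight, Wendy: knave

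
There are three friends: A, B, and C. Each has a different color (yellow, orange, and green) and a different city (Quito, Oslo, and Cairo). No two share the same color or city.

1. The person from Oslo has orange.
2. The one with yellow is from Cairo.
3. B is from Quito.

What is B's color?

With clues 1–3, orange and yellow are impossible for B's color.
That leaves green.

green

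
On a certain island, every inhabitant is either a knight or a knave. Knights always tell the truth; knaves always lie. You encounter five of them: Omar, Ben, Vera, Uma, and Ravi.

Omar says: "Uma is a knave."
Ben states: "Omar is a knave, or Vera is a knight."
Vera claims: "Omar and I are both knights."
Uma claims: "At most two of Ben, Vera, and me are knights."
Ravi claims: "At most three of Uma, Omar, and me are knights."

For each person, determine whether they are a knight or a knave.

Omar: knave, Ben: knight, Vera: knave, Uma: knight, Ravi: knight

Regardless of anyone's role, Ravi's statement is true, so Ravi is a knight.
Consider Omar. Suppose Omar is a knight.
Then no assignment of the remaining roles makes every statement match its speaker's type — contradiction.
So Omar is a knave.
With that fixed, Ben's statement is true, so Ben is a knight.
With that fixed, Vera's statement is false, so Vera is a knave.
With that fixed, Uma's statement is true, so Uma is a knight.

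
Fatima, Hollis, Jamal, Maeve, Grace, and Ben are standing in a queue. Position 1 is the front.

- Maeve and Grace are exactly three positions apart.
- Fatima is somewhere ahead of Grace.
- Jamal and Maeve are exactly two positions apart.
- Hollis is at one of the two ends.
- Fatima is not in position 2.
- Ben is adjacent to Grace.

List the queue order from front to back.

Hollis, Maeve, Fatima, Jamal, Grace, Ben

From clues 1–2: Fatima is in {1,2,3,4,5}.
From clues 1–3: Jamal is in {1,3,4,5}.
From clues 1–4: Hollis is in {1,6}.
From clues 1–6: Hollis → position 1, Maeve → position 2, Fatima → position 3, Jamal → position 4, Grace → position 5, Ben → position 6.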